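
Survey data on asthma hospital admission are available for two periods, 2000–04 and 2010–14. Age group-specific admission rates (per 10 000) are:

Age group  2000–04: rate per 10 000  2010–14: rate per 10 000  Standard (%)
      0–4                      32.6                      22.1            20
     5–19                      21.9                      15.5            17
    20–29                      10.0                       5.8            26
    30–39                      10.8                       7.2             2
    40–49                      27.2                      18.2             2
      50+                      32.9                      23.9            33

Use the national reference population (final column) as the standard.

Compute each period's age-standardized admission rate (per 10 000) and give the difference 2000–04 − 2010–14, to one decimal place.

7.5

Standard weights: 0.20, 0.17, 0.26, 0.02, 0.02, 0.33.
2000–04: 0.2000×32.6 + 0.1700×21.9 + 0.2600×10.0 + 0.0200×10.8 + 0.0200×27.2 + 0.3300×32.9 = 24.4600 per 10 000.
2010–14: 0.2000×22.1 + 0.1700×15.5 + 0.2600×5.8 + 0.0200×7.2 + 0.0200×18.2 + 0.3300×23.9 = 16.9580 per 10 000.
Difference = 24.4600 − 16.9580 = 7.5020.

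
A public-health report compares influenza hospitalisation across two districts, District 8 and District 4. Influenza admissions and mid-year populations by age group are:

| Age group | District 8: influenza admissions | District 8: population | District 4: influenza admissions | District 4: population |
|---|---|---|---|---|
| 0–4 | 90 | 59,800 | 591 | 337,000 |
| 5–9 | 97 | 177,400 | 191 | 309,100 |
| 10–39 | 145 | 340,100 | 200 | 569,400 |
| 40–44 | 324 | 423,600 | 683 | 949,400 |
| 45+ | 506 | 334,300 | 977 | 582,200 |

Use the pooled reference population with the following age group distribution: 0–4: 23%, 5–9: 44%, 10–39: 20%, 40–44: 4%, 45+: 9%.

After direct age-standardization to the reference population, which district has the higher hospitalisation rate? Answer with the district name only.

District 4

Age-specific rates per 100,000 for District 8: 150.50, 54.68, 42.63, 76.49, 151.36.
For District 4: 175.37, 61.79, 35.12, 71.94, 167.81.
Standard weights: 0.23, 0.44, 0.20, 0.04, 0.09.
District 8: 0.2300×150.50 + 0.4400×54.68 + 0.2000×42.63 + 0.0400×76.49 + 0.0900×151.36 = 83.8829 per 100,000.
District 4: 0.2300×175.37 + 0.4400×61.79 + 0.2000×35.12 + 0.0400×71.94 + 0.0900×167.81 = 92.5295 per 100,000.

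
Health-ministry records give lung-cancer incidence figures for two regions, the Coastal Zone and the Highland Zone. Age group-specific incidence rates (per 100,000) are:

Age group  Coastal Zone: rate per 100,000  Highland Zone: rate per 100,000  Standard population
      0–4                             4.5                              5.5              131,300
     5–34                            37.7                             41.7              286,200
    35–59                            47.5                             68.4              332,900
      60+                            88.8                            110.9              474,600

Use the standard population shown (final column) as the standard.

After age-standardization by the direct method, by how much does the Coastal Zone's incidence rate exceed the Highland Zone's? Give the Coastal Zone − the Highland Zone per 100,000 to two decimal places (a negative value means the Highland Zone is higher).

Standard total = 1,225,000; weights = 0.1072, 0.2336, 0.2718, 0.3874.
The Coastal Zone: 0.1072×4.5 + 0.2336×37.7 + 0.2718×47.5 + 0.3874×88.8 = 56.6023 per 100,000.
The Highland Zone: 0.1072×5.5 + 0.2336×41.7 + 0.2718×68.4 + 0.3874×110.9 = 71.8859 per 100,000.
Difference = 56.6023 − 71.8859 = -15.2836.

-15.28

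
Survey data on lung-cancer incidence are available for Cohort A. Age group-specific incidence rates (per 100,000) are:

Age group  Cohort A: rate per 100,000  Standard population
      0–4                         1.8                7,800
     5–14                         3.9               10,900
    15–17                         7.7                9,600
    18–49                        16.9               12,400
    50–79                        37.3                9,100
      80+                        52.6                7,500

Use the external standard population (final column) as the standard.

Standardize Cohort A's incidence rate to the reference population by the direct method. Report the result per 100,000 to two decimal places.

Standard total = 57,300; weights = 0.1361, 0.1902, 0.1675, 0.2164, 0.1588, 0.1309.
Standardized rate: 0.1361×1.8 + 0.1902×3.9 + 0.1675×7.7 + 0.2164×16.9 + 0.1588×37.3 + 0.1309×52.6 = 18.7428 per 100,000.

18.74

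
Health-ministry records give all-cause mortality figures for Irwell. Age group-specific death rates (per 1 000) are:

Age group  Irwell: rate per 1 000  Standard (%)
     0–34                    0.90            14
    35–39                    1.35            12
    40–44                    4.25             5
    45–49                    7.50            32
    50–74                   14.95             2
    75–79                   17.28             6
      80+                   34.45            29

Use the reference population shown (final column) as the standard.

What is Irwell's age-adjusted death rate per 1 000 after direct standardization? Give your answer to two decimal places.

14.23

Standard weights: 0.14, 0.12, 0.05, 0.32, 0.02, 0.06, 0.29.
Standardized rate: 0.1400×0.90 + 0.1200×1.35 + 0.0500×4.25 + 0.3200×7.50 + 0.0200×14.95 + 0.0600×17.28 + 0.2900×34.45 = 14.2268 per 1 000.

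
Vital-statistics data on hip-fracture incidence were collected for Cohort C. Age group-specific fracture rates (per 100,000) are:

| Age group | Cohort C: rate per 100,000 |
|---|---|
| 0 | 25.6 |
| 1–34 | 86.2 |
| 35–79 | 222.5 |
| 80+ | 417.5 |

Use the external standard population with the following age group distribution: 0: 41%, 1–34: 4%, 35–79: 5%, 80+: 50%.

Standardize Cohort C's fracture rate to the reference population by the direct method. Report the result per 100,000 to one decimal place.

233.8

Standard weights: 0.41, 0.04, 0.05, 0.50.
Standardized rate: 0.4100×25.6 + 0.0400×86.2 + 0.0500×222.5 + 0.5000×417.5 = 233.8190 per 100,000.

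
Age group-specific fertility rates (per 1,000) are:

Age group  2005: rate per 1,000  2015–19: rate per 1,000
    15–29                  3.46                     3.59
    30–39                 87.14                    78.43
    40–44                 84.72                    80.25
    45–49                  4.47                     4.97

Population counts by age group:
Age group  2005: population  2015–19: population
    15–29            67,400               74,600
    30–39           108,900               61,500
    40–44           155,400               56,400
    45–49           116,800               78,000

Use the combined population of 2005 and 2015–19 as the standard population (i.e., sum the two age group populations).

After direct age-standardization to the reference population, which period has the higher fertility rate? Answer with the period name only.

Combined standard total = 719,000; weights = 0.1975, 0.2370, 0.2946, 0.2709.
2005: 0.1975×3.46 + 0.2370×87.14 + 0.2946×84.72 + 0.2709×4.47 = 47.5027 per 1,000.
2015–19: 0.1975×3.59 + 0.2370×78.43 + 0.2946×80.25 + 0.2709×4.97 = 44.2828 per 1,000.

2005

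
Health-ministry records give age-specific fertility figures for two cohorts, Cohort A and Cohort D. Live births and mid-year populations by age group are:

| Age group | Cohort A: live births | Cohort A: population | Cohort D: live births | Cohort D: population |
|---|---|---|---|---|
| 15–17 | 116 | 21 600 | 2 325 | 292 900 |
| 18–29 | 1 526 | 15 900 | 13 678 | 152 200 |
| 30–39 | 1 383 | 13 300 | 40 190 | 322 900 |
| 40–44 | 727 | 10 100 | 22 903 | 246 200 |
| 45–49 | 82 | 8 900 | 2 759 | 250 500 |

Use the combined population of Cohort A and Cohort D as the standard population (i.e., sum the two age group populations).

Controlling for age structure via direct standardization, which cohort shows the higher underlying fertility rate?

Age-specific rates per 1 000 for Cohort A: 5.370, 95.975, 103.985, 71.980, 9.213.
For Cohort D: 7.938, 89.869, 124.466, 93.026, 11.014.
Combined standard total = 1 334 500; weights = 0.2357, 0.1260, 0.2519, 0.1921, 0.1944.
Cohort A: 0.2357×5.370 + 0.1260×95.975 + 0.2519×103.985 + 0.1921×71.980 + 0.1944×9.213 = 55.1672 per 1 000.
Cohort D: 0.2357×7.938 + 0.1260×89.869 + 0.2519×124.466 + 0.1921×93.026 + 0.1944×11.014 = 64.5548 per 1 000.

Cohort D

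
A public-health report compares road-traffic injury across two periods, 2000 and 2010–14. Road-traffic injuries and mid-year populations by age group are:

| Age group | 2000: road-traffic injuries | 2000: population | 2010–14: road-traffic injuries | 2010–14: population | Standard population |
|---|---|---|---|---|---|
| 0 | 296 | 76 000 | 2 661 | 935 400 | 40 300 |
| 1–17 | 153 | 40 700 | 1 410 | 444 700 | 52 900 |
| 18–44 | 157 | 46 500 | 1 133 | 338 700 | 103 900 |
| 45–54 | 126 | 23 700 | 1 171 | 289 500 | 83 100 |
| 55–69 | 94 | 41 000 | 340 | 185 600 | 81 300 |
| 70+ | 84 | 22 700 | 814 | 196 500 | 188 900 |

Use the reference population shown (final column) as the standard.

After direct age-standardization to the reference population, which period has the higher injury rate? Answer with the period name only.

2000

Age-specific rates per 100 000 for 2000: 389.47, 375.92, 337.63, 531.65, 229.27, 370.04.
For 2010–14: 284.48, 317.07, 334.51, 404.49, 183.19, 414.25.
Standard total = 550 400; weights = 0.0732, 0.0961, 0.1888, 0.1510, 0.1477, 0.3432.
2000: 0.0732×389.47 + 0.0961×375.92 + 0.1888×337.63 + 0.1510×531.65 + 0.1477×229.27 + 0.3432×370.04 = 369.5182 per 100 000.
2010–14: 0.0732×284.48 + 0.0961×317.07 + 0.1888×334.51 + 0.1510×404.49 + 0.1477×183.19 + 0.3432×414.25 = 344.7521 per 100 000.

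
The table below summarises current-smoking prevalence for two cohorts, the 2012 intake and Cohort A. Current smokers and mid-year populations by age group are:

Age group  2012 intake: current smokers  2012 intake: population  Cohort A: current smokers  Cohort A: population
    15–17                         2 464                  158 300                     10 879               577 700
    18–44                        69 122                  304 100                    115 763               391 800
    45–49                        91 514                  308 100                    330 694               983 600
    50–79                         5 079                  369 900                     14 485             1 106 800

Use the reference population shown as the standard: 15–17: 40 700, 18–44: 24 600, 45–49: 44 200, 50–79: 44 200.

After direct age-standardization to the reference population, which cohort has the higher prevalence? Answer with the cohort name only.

Cohort A

Age-specific rates per 1 000 for the 2012 intake: 15.565, 227.300, 297.027, 13.731.
For Cohort A: 18.832, 295.465, 336.208, 13.087.
Standard total = 153 700; weights = 0.2648, 0.1601, 0.2876, 0.2876.
The 2012 intake: 0.2648×15.565 + 0.1601×227.300 + 0.2876×297.027 + 0.2876×13.731 = 129.8672 per 1 000.
Cohort A: 0.2648×18.832 + 0.1601×295.465 + 0.2876×336.208 + 0.2876×13.087 = 152.7242 per 1 000.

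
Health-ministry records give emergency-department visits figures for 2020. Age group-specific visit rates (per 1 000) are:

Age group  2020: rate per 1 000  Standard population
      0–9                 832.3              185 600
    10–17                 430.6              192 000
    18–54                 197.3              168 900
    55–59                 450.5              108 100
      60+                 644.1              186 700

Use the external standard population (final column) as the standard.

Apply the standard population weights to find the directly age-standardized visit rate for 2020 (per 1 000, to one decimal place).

Standard total = 841 300; weights = 0.2206, 0.2282, 0.2008, 0.1285, 0.2219.
Standardized rate: 0.2206×832.3 + 0.2282×430.6 + 0.2008×197.3 + 0.1285×450.5 + 0.2219×644.1 = 522.3185 per 1 000.

522.3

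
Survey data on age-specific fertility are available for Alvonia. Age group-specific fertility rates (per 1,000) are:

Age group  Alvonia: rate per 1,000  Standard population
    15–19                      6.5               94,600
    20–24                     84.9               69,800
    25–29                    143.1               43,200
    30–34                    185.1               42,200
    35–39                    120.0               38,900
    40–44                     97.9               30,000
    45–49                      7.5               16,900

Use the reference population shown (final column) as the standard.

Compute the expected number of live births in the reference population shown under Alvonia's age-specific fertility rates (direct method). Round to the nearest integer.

28266

Expected live births = Σ (standard pop × age-specific rate ÷ 1,000)
= 94,600×6.5/1,000 + 69,800×84.9/1,000 + 43,200×143.1/1,000 + 42,200×185.1/1,000 + 38,900×120.0/1,000 + 30,000×97.9/1,000 + 16,900×7.5/1,000
= 614.90 + 5926.02 + 6181.92 + 7811.22 + 4668.00 + 2937.00 + 126.75 = 28265.81.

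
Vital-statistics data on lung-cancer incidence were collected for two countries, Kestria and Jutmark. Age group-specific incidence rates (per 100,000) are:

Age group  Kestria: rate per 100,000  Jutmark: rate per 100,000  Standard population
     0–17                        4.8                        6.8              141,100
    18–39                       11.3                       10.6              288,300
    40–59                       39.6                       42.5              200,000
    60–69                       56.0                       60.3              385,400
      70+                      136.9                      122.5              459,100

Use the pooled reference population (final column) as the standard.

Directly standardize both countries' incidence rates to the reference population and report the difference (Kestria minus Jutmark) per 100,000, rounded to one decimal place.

2.9

Standard total = 1,473,900; weights = 0.0957, 0.1956, 0.1357, 0.2615, 0.3115.
Kestria: 0.0957×4.8 + 0.1956×11.3 + 0.1357×39.6 + 0.2615×56.0 + 0.3115×136.9 = 65.3289 per 100,000.
Jutmark: 0.0957×6.8 + 0.1956×10.6 + 0.1357×42.5 + 0.2615×60.3 + 0.3115×122.5 = 62.4159 per 100,000.
Difference = 65.3289 − 62.4159 = 2.9130.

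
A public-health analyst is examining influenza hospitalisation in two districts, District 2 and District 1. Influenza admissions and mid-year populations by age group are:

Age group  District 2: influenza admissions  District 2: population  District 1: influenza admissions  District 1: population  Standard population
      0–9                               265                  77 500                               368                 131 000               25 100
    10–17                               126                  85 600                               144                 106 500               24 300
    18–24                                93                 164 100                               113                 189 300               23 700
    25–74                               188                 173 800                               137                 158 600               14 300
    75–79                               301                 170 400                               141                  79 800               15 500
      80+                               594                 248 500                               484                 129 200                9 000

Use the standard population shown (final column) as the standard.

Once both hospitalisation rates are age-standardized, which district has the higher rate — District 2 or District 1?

District 2

Age-specific rates per 100 000 for District 2: 341.94, 147.20, 56.67, 108.17, 176.64, 239.03.
For District 1: 280.92, 135.21, 59.69, 86.38, 176.69, 374.61.
Standard total = 111 900; weights = 0.2243, 0.2172, 0.2118, 0.1278, 0.1385, 0.0804.
District 2: 0.2243×341.94 + 0.2172×147.20 + 0.2118×56.67 + 0.1278×108.17 + 0.1385×176.64 + 0.0804×239.03 = 178.1833 per 100 000.
District 1: 0.2243×280.92 + 0.2172×135.21 + 0.2118×59.69 + 0.1278×86.38 + 0.1385×176.69 + 0.0804×374.61 = 170.6600 per 100 000.
The crude rates (170.34 vs 174.60) would put District 1 higher, but that reflects its age composition; once standardized to a common age structure, District 2 has the higher underlying rate.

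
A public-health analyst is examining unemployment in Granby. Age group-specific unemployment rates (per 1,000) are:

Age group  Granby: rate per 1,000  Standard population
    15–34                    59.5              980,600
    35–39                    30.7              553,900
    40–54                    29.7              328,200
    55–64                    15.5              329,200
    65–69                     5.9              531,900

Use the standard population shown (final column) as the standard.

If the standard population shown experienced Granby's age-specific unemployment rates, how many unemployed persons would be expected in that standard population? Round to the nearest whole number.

Expected unemployed persons = Σ (standard pop × age-specific rate ÷ 1,000)
= 980,600×59.5/1,000 + 553,900×30.7/1,000 + 328,200×29.7/1,000 + 329,200×15.5/1,000 + 531,900×5.9/1,000
= 58345.70 + 17004.73 + 9747.54 + 5102.60 + 3138.21 = 93338.78.

93339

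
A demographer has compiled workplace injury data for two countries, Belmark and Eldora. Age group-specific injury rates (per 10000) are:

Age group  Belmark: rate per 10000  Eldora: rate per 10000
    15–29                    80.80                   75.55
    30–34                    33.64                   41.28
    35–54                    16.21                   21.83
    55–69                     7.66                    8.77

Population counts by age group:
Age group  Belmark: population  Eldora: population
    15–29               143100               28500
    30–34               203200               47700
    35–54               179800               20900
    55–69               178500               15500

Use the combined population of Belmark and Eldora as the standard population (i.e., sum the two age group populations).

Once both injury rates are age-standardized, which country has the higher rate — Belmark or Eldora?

Eldora

Combined standard total = 817200; weights = 0.2100, 0.3070, 0.2456, 0.2374.
Belmark: 0.2100×80.80 + 0.3070×33.64 + 0.2456×16.21 + 0.2374×7.66 = 33.0946 per 10000.
Eldora: 0.2100×75.55 + 0.3070×41.28 + 0.2456×21.83 + 0.2374×8.77 = 35.9816 per 10000.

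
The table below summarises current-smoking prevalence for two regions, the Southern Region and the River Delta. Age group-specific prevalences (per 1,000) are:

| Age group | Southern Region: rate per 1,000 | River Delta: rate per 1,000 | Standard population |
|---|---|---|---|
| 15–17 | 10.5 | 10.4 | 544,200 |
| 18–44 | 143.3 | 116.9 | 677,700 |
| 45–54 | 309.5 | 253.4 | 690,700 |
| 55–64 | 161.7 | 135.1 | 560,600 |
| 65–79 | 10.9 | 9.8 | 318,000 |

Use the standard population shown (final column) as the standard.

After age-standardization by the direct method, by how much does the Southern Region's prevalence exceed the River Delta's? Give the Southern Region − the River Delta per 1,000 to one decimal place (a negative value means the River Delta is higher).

Standard total = 2,791,200; weights = 0.1950, 0.2428, 0.2475, 0.2008, 0.1139.
The Southern Region: 0.1950×10.5 + 0.2428×143.3 + 0.2475×309.5 + 0.2008×161.7 + 0.1139×10.9 = 147.1465 per 1,000.
The River Delta: 0.1950×10.4 + 0.2428×116.9 + 0.2475×253.4 + 0.2008×135.1 + 0.1139×9.8 = 121.3670 per 1,000.
Difference = 147.1465 − 121.3670 = 25.7795.

25.8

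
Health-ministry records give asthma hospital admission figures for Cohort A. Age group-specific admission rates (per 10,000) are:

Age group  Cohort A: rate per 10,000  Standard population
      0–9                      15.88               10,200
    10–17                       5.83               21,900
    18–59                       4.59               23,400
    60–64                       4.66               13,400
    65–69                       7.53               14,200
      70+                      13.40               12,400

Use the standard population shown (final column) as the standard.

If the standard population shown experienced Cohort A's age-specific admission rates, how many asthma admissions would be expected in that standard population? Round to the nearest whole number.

Expected asthma admissions = Σ (standard pop × age-specific rate ÷ 10,000)
= 10,200×15.88/10,000 + 21,900×5.83/10,000 + 23,400×4.59/10,000 + 13,400×4.66/10,000 + 14,200×7.53/10,000 + 12,400×13.40/10,000
= 16.20 + 12.77 + 10.74 + 6.24 + 10.69 + 16.62 = 73.26.

73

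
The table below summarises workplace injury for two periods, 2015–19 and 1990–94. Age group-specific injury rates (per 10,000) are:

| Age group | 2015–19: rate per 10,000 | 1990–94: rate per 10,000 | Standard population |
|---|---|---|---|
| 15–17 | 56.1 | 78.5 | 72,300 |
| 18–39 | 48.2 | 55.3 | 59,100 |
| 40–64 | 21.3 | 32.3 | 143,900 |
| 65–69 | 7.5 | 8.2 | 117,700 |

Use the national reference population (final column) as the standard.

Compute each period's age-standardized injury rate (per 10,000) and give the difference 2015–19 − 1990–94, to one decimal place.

Standard total = 393,000; weights = 0.1840, 0.1504, 0.3662, 0.2995.
2015–19: 0.1840×56.1 + 0.1504×48.2 + 0.3662×21.3 + 0.2995×7.5 = 27.6144 per 10,000.
1990–94: 0.1840×78.5 + 0.1504×55.3 + 0.3662×32.3 + 0.2995×8.2 = 37.0404 per 10,000.
Difference = 27.6144 − 37.0404 = -9.4260.

-9.4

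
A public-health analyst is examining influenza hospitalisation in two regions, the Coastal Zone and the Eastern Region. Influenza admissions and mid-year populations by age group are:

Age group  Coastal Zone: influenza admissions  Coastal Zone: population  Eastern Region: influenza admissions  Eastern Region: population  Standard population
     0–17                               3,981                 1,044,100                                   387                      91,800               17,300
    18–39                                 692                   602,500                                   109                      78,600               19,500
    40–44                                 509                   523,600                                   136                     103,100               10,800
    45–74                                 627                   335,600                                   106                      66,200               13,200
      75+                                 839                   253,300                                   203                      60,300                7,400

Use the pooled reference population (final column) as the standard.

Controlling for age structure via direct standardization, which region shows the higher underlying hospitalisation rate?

Eastern Region

Age-specific rates per 100,000 for the Coastal Zone: 381.29, 114.85, 97.21, 186.83, 331.23.
For the Eastern Region: 421.57, 138.68, 131.91, 160.12, 336.65.
Standard total = 68,200; weights = 0.2537, 0.2859, 0.1584, 0.1935, 0.1085.
The Coastal Zone: 0.2537×381.29 + 0.2859×114.85 + 0.1584×97.21 + 0.1935×186.83 + 0.1085×331.23 = 217.0532 per 100,000.
The Eastern Region: 0.2537×421.57 + 0.2859×138.68 + 0.1584×131.91 + 0.1935×160.12 + 0.1085×336.65 = 234.9967 per 100,000.
The crude rates (240.95 vs 235.25) would put the Coastal Zone higher, but that reflects its age composition; once standardized to a common age structure, the Eastern Region has the higher underlying rate.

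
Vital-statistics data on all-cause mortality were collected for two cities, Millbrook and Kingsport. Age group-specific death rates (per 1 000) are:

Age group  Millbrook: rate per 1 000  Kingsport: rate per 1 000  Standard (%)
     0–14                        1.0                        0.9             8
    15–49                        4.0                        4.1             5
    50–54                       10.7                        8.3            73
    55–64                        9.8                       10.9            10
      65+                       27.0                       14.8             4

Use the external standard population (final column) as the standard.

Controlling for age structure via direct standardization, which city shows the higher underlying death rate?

Millbrook

Standard weights: 0.08, 0.05, 0.73, 0.10, 0.04.
Millbrook: 0.0800×1.0 + 0.0500×4.0 + 0.7300×10.7 + 0.1000×9.8 + 0.0400×27.0 = 10.1510 per 1 000.
Kingsport: 0.0800×0.9 + 0.0500×4.1 + 0.7300×8.3 + 0.1000×10.9 + 0.0400×14.8 = 8.0180 per 1 000.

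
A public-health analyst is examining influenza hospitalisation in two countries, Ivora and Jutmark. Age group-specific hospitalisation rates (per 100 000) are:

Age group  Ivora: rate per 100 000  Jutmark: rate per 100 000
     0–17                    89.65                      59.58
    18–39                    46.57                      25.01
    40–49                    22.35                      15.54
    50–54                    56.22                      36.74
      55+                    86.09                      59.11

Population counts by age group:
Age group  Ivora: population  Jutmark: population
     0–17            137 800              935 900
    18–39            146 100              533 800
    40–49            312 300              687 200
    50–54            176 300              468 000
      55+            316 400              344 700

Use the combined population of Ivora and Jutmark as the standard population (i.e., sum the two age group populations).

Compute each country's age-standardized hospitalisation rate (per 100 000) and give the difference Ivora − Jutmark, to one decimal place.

Combined standard total = 4 058 500; weights = 0.2646, 0.1675, 0.2463, 0.1588, 0.1629.
Ivora: 0.2646×89.65 + 0.1675×46.57 + 0.2463×22.35 + 0.1588×56.22 + 0.1629×86.09 = 59.9718 per 100 000.
Jutmark: 0.2646×59.58 + 0.1675×25.01 + 0.2463×15.54 + 0.1588×36.74 + 0.1629×59.11 = 39.2403 per 100 000.
Difference = 59.9718 − 39.2403 = 20.7315.

20.7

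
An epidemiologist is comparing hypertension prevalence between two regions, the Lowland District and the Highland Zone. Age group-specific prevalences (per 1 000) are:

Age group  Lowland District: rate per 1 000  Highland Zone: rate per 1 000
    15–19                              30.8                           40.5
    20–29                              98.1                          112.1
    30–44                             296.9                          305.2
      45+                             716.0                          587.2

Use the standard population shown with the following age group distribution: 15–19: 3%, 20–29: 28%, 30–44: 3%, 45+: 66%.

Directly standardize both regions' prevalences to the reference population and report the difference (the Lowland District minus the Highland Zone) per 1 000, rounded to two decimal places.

80.55

Standard weights: 0.03, 0.28, 0.03, 0.66.
The Lowland District: 0.0300×30.8 + 0.2800×98.1 + 0.0300×296.9 + 0.6600×716.0 = 509.8590 per 1 000.
The Highland Zone: 0.0300×40.5 + 0.2800×112.1 + 0.0300×305.2 + 0.6600×587.2 = 429.3110 per 1 000.
Difference = 509.8590 − 429.3110 = 80.5480.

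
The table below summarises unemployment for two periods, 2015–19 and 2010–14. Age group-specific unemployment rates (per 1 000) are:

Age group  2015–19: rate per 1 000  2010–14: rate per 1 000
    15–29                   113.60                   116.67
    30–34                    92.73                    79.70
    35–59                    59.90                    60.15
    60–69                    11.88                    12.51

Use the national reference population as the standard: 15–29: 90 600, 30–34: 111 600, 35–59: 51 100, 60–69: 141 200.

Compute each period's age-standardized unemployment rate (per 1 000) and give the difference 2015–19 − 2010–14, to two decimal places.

2.72

Standard total = 394 500; weights = 0.2297, 0.2829, 0.1295, 0.3579.
2015–19: 0.2297×113.60 + 0.2829×92.73 + 0.1295×59.90 + 0.3579×11.88 = 64.3325 per 1 000.
2010–14: 0.2297×116.67 + 0.2829×79.70 + 0.1295×60.15 + 0.3579×12.51 = 61.6094 per 1 000.
Difference = 64.3325 − 61.6094 = 2.7231.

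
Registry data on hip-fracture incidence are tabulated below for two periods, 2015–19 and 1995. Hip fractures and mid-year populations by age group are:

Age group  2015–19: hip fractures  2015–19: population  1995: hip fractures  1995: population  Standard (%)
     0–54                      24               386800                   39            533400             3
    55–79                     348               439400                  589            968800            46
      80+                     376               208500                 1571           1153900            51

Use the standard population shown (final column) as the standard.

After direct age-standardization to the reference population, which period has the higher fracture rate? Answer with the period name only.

2015–19

Age-specific rates per 100000 for 2015–19: 6.20, 79.20, 180.34.
For 1995: 7.31, 60.80, 136.15.
Standard weights: 0.03, 0.46, 0.51.
2015–19: 0.0300×6.20 + 0.4600×79.20 + 0.5100×180.34 = 128.5889 per 100000.
1995: 0.0300×7.31 + 0.4600×60.80 + 0.5100×136.15 = 97.6209 per 100000.
The crude rates (72.29 vs 82.79) would put 1995 higher, but that reflects its age composition; once standardized to a common age structure, 2015–19 has the higher underlying rate.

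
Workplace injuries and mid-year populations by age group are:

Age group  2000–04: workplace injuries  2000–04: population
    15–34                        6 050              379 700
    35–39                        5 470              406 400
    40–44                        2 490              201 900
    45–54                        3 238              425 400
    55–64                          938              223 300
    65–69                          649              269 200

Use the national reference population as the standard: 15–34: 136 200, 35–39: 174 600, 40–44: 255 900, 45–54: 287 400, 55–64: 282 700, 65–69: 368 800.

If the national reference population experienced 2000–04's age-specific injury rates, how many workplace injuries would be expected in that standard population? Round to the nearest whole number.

Age-specific rates per 10 000 for 2000–04: 159.34, 134.60, 123.33, 76.12, 42.01, 24.11.
Expected workplace injuries = Σ (standard pop × age-specific rate ÷ 10 000)
= 136 200×159.34/10 000 + 174 600×134.60/10 000 + 255 900×123.33/10 000 + 287 400×76.12/10 000 + 282 700×42.01/10 000 + 368 800×24.11/10 000
= 2170.16 + 2350.05 + 3155.97 + 2187.59 + 1187.52 + 889.12 = 11940.42.

11940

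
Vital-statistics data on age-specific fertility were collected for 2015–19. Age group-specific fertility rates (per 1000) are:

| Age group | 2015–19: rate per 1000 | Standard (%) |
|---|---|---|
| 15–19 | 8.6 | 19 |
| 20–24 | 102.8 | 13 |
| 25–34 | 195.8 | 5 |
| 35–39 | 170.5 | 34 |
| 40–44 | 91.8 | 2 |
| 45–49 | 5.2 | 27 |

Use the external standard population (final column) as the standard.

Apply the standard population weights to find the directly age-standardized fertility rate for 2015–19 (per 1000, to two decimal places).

86.00

Standard weights: 0.19, 0.13, 0.05, 0.34, 0.02, 0.27.
Standardized rate: 0.1900×8.6 + 0.1300×102.8 + 0.0500×195.8 + 0.3400×170.5 + 0.0200×91.8 + 0.2700×5.2 = 85.9980 per 1000.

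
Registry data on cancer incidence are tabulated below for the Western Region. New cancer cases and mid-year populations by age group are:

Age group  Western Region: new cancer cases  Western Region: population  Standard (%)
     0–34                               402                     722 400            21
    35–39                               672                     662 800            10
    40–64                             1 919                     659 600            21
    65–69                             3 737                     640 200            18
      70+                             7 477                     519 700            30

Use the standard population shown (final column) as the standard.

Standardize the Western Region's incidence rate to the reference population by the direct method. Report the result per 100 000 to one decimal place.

619.6

Age-specific rates per 100 000 for the Western Region: 55.65, 101.39, 290.93, 583.72, 1438.71.
Standard weights: 0.21, 0.10, 0.21, 0.18, 0.30.
Standardized rate: 0.2100×55.65 + 0.1000×101.39 + 0.2100×290.93 + 0.1800×583.72 + 0.3000×1438.71 = 619.6057 per 100 000.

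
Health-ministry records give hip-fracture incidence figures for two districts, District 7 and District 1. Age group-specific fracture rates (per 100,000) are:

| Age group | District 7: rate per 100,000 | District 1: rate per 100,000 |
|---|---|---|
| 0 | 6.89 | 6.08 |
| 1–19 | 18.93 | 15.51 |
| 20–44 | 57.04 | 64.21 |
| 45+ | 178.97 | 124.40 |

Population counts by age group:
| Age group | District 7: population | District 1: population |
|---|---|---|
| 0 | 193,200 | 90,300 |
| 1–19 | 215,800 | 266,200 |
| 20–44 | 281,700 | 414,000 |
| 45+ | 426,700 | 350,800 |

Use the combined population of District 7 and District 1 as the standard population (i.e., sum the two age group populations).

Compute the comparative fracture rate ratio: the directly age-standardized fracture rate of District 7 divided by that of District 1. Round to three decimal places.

Combined standard total = 2,238,700; weights = 0.1266, 0.2153, 0.3108, 0.3473.
District 7: 0.1266×6.89 + 0.2153×18.93 + 0.3108×57.04 + 0.3473×178.97 = 84.8302 per 100,000.
District 1: 0.1266×6.08 + 0.2153×15.51 + 0.3108×64.21 + 0.3473×124.40 = 67.2673 per 100,000.
Ratio = 84.8302 ÷ 67.2673 = 1.26109.

1.261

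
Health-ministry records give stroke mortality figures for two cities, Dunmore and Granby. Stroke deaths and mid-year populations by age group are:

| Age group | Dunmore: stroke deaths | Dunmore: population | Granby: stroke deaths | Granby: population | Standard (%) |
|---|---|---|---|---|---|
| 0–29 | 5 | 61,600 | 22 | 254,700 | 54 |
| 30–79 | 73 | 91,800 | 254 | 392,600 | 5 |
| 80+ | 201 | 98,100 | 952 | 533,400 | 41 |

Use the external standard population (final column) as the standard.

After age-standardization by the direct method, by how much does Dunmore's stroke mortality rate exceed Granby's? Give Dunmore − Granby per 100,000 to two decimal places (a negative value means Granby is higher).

11.29

Age-specific rates per 100,000 for Dunmore: 8.12, 79.52, 204.89.
For Granby: 8.64, 64.70, 178.48.
Standard weights: 0.54, 0.05, 0.41.
Dunmore: 0.5400×8.12 + 0.0500×79.52 + 0.4100×204.89 = 92.3653 per 100,000.
Granby: 0.5400×8.64 + 0.0500×64.70 + 0.4100×178.48 = 81.0750 per 100,000.
Difference = 92.3653 − 81.0750 = 11.2903.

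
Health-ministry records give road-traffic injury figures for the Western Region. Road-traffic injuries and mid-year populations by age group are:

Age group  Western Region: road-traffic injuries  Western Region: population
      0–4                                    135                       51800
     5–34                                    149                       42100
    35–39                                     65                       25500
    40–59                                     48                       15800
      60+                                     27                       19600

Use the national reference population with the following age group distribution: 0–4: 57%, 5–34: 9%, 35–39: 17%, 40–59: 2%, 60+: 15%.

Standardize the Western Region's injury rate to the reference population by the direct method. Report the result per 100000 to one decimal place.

250.5

Age-specific rates per 100000 for the Western Region: 260.62, 353.92, 254.90, 303.80, 137.76.
Standard weights: 0.57, 0.09, 0.17, 0.02, 0.15.
Standardized rate: 0.5700×260.62 + 0.0900×353.92 + 0.1700×254.90 + 0.0200×303.80 + 0.1500×137.76 = 250.4774 per 100000.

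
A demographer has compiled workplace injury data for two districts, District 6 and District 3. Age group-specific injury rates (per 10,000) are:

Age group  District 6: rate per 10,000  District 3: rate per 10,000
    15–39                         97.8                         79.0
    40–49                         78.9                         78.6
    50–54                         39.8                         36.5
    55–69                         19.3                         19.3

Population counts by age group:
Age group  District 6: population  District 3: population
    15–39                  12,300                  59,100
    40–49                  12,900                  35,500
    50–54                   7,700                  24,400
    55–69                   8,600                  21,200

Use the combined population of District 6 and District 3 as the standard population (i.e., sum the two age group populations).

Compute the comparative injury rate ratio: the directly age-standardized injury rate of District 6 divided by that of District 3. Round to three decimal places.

1.131

Combined standard total = 181,700; weights = 0.3930, 0.2664, 0.1767, 0.1640.
District 6: 0.3930×97.8 + 0.2664×78.9 + 0.1767×39.8 + 0.1640×19.3 = 69.6445 per 10,000.
District 3: 0.3930×79.0 + 0.2664×78.6 + 0.1767×36.5 + 0.1640×19.3 = 61.5940 per 10,000.
Ratio = 69.6445 ÷ 61.5940 = 1.13070.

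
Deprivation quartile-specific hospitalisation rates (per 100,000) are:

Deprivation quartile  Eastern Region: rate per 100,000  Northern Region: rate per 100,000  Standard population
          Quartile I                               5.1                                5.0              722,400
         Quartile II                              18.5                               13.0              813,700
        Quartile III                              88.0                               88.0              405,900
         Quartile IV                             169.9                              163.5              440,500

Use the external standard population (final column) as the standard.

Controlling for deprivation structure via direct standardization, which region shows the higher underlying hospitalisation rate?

Standard total = 2,382,500; weights = 0.3032, 0.3415, 0.1704, 0.1849.
The Eastern Region: 0.3032×5.1 + 0.3415×18.5 + 0.1704×88.0 + 0.1849×169.9 = 54.2698 per 100,000.
The Northern Region: 0.3032×5.0 + 0.3415×13.0 + 0.1704×88.0 + 0.1849×163.5 = 51.1778 per 100,000.

Eastern Region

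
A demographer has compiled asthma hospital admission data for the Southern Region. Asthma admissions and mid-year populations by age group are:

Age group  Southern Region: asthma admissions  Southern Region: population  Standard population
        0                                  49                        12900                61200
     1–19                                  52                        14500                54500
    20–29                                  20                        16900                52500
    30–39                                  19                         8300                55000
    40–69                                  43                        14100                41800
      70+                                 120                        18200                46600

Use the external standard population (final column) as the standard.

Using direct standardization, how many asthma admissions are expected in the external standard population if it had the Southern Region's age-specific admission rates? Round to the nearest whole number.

1051

Age-specific rates per 10000 for the Southern Region: 37.98, 35.86, 11.83, 22.89, 30.50, 65.93.
Expected asthma admissions = Σ (standard pop × age-specific rate ÷ 10000)
= 61200×37.98/10000 + 54500×35.86/10000 + 52500×11.83/10000 + 55000×22.89/10000 + 41800×30.50/10000 + 46600×65.93/10000
= 232.47 + 195.45 + 62.13 + 125.90 + 127.48 + 307.25 = 1050.68.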